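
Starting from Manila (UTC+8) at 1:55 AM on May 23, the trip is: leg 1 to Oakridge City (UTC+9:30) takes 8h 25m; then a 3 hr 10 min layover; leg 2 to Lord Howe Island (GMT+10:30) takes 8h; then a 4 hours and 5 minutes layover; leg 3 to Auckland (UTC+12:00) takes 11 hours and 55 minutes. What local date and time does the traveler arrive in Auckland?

Convert departure to UTC: 1:55 AM − 8:00 = 5:55 PM UTC on May 22.
Add 8 hours and 25 minutes leg 1 → 2:20 AM UTC (May 23).
Add 3 hours and 10 minutes layover in Oakridge City → 5:30 AM UTC.
Add 8 hours leg 2 → 1:30 PM UTC.
Add 4 hours and 5 minutes layover in Lord Howe Island → 5:35 PM UTC.
Add 11 hours and 55 minutes leg 3 → 5:30 AM UTC (May 24).
Auckland is UTC+12:00, so local arrival = 5:30 AM + 12:00 = 5:30 PM on May 24.

5:30 PM on May 24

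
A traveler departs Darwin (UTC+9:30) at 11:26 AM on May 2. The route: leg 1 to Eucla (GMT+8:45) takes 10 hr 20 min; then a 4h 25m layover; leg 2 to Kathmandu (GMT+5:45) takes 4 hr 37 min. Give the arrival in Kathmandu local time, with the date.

3:03 AM on May 3

Convert departure to UTC: 11:26 AM − 9:30 = 1:56 AM UTC on May 2.
Add 10 hours and 20 minutes leg 1 → 12:16 PM UTC.
Add 4 hours 25 minutes layover in Eucla → 4:41 PM UTC.
Add 4 hours 37 minutes leg 2 → 9:18 PM UTC.
Kathmandu is UTC+5:45, so local arrival = 9:18 PM + 5:45 = 3:03 AM on May 3.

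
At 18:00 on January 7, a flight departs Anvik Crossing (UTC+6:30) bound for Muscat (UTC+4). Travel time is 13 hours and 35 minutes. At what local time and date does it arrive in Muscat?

05:05 on January 8

Convert departure to UTC: 18:00 − 6:30 = 11:30 UTC on Jan 7.
Add 13 hours 35 minutes travel time → 01:05 UTC (Jan 8).
Muscat is UTC+4:00, so local arrival = 01:05 + 4:00 = 05:05 on Jan 8.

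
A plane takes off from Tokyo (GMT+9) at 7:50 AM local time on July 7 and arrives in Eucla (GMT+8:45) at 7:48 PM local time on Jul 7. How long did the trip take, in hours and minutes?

12 hours 13 minutes

Eucla is 0:15 behind Tokyo.
Clock-face elapsed time (ignoring zones) is 11 hours 58 minutes.
Actual elapsed = 11 hours 58 minutes + 0:15 = 12 hours 13 minutes.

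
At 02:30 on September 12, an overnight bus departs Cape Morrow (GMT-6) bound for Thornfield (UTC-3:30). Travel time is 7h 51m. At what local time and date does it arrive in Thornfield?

12:51 on September 12

Convert departure to UTC: 02:30 + 6:00 = 08:30 UTC on Sep 12.
Add 7 hours and 51 minutes travel time → 16:21 UTC.
Thornfield is UTC−3:30, so local arrival = 16:21 − 3:30 = 12:51 on Sep 12.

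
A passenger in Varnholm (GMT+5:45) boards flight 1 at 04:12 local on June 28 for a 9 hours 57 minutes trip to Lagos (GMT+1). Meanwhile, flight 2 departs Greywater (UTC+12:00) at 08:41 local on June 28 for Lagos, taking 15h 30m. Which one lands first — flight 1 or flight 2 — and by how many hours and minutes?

Flight 1 in UTC: 04:12 − 5:45 = 22:27 on Jun 27.
+9 hours and 57 minutes → arrive 08:24 UTC on Jun 28.
Flight 2 in UTC: 08:41 − 12:00 = 20:41 on Jun 27.
+15 hours 30 minutes → arrive 12:11 UTC on Jun 28.
Flight 1 lands earlier by 3 hours 47 minutes.

the first, by 3 hours 47 minutes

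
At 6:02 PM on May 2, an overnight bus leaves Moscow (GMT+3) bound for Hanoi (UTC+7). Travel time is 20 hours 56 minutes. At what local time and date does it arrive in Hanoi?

6:58 PM on May 3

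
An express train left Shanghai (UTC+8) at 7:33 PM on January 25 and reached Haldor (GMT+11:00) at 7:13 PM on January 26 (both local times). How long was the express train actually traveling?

20 hours 40 minutes

Departure in UTC: 7:33 PM − 8:00 = 11:33 AM on Jan 25.
Arrival in UTC: 7:13 PM − 11:00 = 8:13 AM on Jan 26.
Elapsed = 8:13 AM − 11:33 AM (+1 day) = 20 hours 40 minutes.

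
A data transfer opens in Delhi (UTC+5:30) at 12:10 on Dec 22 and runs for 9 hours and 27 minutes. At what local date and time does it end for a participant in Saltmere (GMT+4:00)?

20:07 on Dec 22

Convert start to UTC: 12:10 − 5:30 = 06:40 UTC on Dec 22.
Add 9 hours and 27 minutes duration → 16:07 UTC.
Saltmere is UTC+4:00, so local end time = 16:07 + 4:00 = 20:07 on Dec 22.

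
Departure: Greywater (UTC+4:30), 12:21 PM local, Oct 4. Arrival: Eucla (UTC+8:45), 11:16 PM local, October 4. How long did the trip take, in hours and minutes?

Departure in UTC: 12:21 PM − 4:30 = 7:51 AM on Oct 4.
Arrival in UTC: 11:16 PM − 8:45 = 2:31 PM on Oct 4.
Elapsed = 2:31 PM − 7:51 AM = 6 hours 40 minutes.

6 hours 40 minutes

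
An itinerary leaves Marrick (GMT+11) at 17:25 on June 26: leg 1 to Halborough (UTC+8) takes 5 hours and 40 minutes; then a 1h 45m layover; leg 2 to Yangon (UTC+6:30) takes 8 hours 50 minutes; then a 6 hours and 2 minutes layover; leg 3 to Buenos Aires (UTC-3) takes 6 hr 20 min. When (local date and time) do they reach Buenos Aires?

08:02 on June 27

Convert departure to UTC: 17:25 − 11:00 = 06:25 UTC on Jun 26.
Add 5 hours 40 minutes leg 1 → 12:05 UTC.
Add 1 hour and 45 minutes layover in Halborough → 13:50 UTC.
Add 8 hours and 50 minutes leg 2 → 22:40 UTC.
Add 6 hours 2 minutes layover in Yangon → 04:42 UTC (Jun 27).
Add 6 hours and 20 minutes leg 3 → 11:02 UTC.
Buenos Aires is UTC−3:00, so local arrival = 11:02 − 3:00 = 08:02 on Jun 27.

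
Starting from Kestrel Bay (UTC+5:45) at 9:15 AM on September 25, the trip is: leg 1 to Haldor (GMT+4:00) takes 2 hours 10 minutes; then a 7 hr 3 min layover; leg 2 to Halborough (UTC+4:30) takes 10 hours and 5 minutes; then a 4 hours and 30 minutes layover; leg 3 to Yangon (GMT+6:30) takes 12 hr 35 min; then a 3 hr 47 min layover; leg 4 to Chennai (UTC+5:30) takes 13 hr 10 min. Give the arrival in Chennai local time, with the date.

2:20 PM on September 27

Convert departure to UTC: 9:15 AM − 5:45 = 3:30 AM UTC on Sep 25.
Add 2 hours 10 minutes leg 1 → 5:40 AM UTC.
Add 7 hours and 3 minutes layover in Haldor → 12:43 PM UTC.
Add 10 hours and 5 minutes leg 2 → 10:48 PM UTC.
Add 4 hours and 30 minutes layover in Halborough → 3:18 AM UTC (Sep 26).
Add 12 hours and 35 minutes leg 3 → 3:53 PM UTC.
Add 3 hours 47 minutes layover in Yangon → 7:40 PM UTC.
Add 13 hours and 10 minutes leg 4 → 8:50 AM UTC (Sep 27).
Chennai is UTC+5:30, so local arrival = 8:50 AM + 5:30 = 2:20 PM on Sep 27.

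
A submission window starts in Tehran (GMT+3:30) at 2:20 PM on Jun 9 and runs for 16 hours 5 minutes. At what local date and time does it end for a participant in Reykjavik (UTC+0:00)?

2:55 AM on Jun 10

Convert start to UTC: 2:20 PM − 3:30 = 10:50 AM UTC on Jun 9.
Add 16 hours 5 minutes duration → 2:55 AM UTC (Jun 10).
Reykjavik is UTC+0, so local end time is the same: 2:55 AM on Jun 10.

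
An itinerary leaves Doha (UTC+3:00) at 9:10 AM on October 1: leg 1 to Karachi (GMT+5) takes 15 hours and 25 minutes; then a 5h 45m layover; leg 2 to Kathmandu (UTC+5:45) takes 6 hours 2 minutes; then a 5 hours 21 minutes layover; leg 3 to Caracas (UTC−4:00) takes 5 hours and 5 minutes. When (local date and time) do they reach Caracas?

3:48 PM on October 2

Convert departure to UTC: 9:10 AM − 3:00 = 6:10 AM UTC on Oct 1.
Add 15 hours and 25 minutes leg 1 → 9:35 PM UTC.
Add 5 hours 45 minutes layover in Karachi → 3:20 AM UTC (Oct 2).
Add 6 hours 2 minutes leg 2 → 9:22 AM UTC.
Add 5 hours 21 minutes layover in Kathmandu → 2:43 PM UTC.
Add 5 hours and 5 minutes leg 3 → 7:48 PM UTC.
Caracas is UTC−4:00, so local arrival = 7:48 PM − 4:00 = 3:48 PM on Oct 2.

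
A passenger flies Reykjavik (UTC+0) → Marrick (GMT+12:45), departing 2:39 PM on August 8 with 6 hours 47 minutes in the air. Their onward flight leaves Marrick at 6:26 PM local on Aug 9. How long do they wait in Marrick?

Reykjavik is at UTC+0, so departure is already 2:39 PM UTC on Aug 8.
Add 6 hours 47 minutes flight time → 9:26 PM UTC.
Marrick is UTC+12:45, so local arrival = 9:26 PM + 12:45 = 10:11 AM on Aug 9.
Layover = 6:26 PM − 10:11 AM = 8 hours 15 minutes.

8 hours 15 minutes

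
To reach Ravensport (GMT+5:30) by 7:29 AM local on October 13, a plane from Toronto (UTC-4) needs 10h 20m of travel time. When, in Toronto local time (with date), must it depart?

11:39 AM on October 12

Target arrival in UTC: 7:29 AM − 5:30 = 1:59 AM on Oct 13.
Subtract 10 hours 20 minutes → departure 3:39 PM UTC on Oct 12.
Toronto is UTC−4:00: 3:39 PM − 4:00 = 11:39 AM on Oct 12.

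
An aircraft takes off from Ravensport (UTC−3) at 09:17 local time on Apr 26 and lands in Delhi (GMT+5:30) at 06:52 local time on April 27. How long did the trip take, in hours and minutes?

Delhi is 8:30 ahead of Ravensport.
Clock-face elapsed time (ignoring zones) is 21 hours 35 minutes.
Actual elapsed = 21 hours 35 minutes − 8:30 = 13 hours 5 minutes.

13 hours 5 minutes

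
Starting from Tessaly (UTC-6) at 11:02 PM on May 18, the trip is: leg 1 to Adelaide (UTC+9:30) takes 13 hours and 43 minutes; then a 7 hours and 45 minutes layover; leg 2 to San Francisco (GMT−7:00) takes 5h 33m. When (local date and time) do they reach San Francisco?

1:03 AM on May 20

Convert departure to UTC: 11:02 PM + 6:00 = 5:02 AM UTC on May 19.
Add 13 hours 43 minutes leg 1 → 6:45 PM UTC.
Add 7 hours and 45 minutes layover in Adelaide → 2:30 AM UTC (May 20).
Add 5 hours 33 minutes leg 2 → 8:03 AM UTC.
San Francisco is UTC−7:00, so local arrival = 8:03 AM − 7:00 = 1:03 AM on May 20.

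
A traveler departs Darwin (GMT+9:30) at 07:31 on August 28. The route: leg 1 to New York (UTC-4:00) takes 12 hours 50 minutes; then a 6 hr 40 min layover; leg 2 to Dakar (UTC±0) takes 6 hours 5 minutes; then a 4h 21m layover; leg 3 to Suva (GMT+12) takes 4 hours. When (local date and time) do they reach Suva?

19:57 on August 29

Convert departure to UTC: 07:31 − 9:30 = 22:01 UTC on Aug 27.
Add 12 hours and 50 minutes leg 1 → 10:51 UTC (Aug 28).
Add 6 hours 40 minutes layover in New York → 17:31 UTC.
Add 6 hours 5 minutes leg 2 → 23:36 UTC.
Add 4 hours and 21 minutes layover in Dakar → 03:57 UTC (Aug 29).
Add 4 hours leg 3 → 07:57 UTC.
Suva is UTC+12:00, so local arrival = 07:57 + 12:00 = 19:57 on Aug 29.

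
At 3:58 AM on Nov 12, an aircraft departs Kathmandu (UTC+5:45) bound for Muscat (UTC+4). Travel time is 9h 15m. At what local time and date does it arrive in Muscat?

11:28 AM on November 12

Muscat is 1:45 behind Kathmandu.
After 9 hours and 15 minutes it is 1:13 PM in Kathmandu.
Shift by the zone difference: 1:13 PM − 1:45 = 11:28 AM on Nov 12 in Muscat.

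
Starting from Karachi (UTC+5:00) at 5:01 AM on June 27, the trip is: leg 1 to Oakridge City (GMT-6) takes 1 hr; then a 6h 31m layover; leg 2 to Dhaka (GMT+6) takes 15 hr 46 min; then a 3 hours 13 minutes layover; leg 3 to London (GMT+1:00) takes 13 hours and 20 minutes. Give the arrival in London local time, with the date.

Convert departure to UTC: 5:01 AM − 5:00 = 12:01 AM UTC on Jun 27.
Add 1 hour leg 1 → 1:01 AM UTC.
Add 6 hours 31 minutes layover in Oakridge City → 7:32 AM UTC.
Add 15 hours 46 minutes leg 2 → 11:18 PM UTC.
Add 3 hours 13 minutes layover in Dhaka → 2:31 AM UTC (Jun 28).
Add 13 hours 20 minutes leg 3 → 3:51 PM UTC.
London is UTC+1:00, so local arrival = 3:51 PM + 1:00 = 4:51 PM on Jun 28.

4:51 PM on June 28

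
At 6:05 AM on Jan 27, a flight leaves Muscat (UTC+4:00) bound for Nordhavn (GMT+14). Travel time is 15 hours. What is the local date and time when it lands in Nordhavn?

7:05 AM on Jan 28

Convert departure to UTC: 6:05 AM − 4:00 = 2:05 AM UTC on Jan 27.
Add 15 hours travel time → 5:05 PM UTC.
Nordhavn is UTC+14:00, so local arrival = 5:05 PM + 14:00 = 7:05 AM on Jan 28.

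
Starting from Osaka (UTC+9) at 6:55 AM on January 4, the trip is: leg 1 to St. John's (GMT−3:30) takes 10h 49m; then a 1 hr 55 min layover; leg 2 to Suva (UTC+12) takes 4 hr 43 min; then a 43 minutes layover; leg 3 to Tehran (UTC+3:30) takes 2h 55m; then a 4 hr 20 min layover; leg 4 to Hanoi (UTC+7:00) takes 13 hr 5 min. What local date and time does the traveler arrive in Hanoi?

Convert departure to UTC: 6:55 AM − 9:00 = 9:55 PM UTC on Jan 3.
Add 10 hours 49 minutes leg 1 → 8:44 AM UTC (Jan 4).
Add 1 hour 55 minutes layover in St. John's → 10:39 AM UTC.
Add 4 hours and 43 minutes leg 2 → 3:22 PM UTC.
Add 43 minutes layover in Suva → 4:05 PM UTC.
Add 2 hours 55 minutes leg 3 → 7:00 PM UTC.
Add 4 hours and 20 minutes layover in Tehran → 11:20 PM UTC.
Add 13 hours and 5 minutes leg 4 → 12:25 PM UTC (Jan 5).
Hanoi is UTC+7:00, so local arrival = 12:25 PM + 7:00 = 7:25 PM on Jan 5.

7:25 PM on Jan 5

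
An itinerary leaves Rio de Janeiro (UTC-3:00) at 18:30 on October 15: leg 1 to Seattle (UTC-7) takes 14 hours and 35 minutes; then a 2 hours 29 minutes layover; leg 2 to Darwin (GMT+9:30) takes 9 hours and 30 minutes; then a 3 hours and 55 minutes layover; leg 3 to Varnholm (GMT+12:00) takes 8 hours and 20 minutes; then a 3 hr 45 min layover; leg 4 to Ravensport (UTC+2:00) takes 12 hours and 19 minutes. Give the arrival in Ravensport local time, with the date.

Convert departure to UTC: 18:30 + 3:00 = 21:30 UTC on Oct 15.
Add 14 hours and 35 minutes leg 1 → 12:05 UTC (Oct 16).
Add 2 hours 29 minutes layover in Seattle → 14:34 UTC.
Add 9 hours and 30 minutes leg 2 → 00:04 UTC (Oct 17).
Add 3 hours 55 minutes layover in Darwin → 03:59 UTC.
Add 8 hours 20 minutes leg 3 → 12:19 UTC.
Add 3 hours and 45 minutes layover in Varnholm → 16:04 UTC.
Add 12 hours and 19 minutes leg 4 → 04:23 UTC (Oct 18).
Ravensport is UTC+2:00, so local arrival = 04:23 + 2:00 = 06:23 on Oct 18.

06:23 on October 18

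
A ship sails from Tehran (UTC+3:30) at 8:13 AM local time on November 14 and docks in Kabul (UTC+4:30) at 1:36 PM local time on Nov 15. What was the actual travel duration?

28 hours 23 minutes

Departure in UTC: 8:13 AM − 3:30 = 4:43 AM on Nov 14.
Arrival in UTC: 1:36 PM − 4:30 = 9:06 AM on Nov 15.
Elapsed = 9:06 AM − 4:43 AM (+1 day) = 28 hours 23 minutes.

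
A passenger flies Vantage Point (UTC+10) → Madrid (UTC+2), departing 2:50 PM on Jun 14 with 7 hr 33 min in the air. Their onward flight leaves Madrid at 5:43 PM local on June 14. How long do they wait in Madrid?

Convert departure to UTC: 2:50 PM − 10:00 = 4:50 AM UTC on Jun 14.
Add 7 hours 33 minutes flight time → 12:23 PM UTC.
Madrid is UTC+2:00, so local arrival = 12:23 PM + 2:00 = 2:23 PM on Jun 14.
Layover = 5:43 PM − 2:23 PM = 3 hours 20 minutes.

3 hours 20 minutes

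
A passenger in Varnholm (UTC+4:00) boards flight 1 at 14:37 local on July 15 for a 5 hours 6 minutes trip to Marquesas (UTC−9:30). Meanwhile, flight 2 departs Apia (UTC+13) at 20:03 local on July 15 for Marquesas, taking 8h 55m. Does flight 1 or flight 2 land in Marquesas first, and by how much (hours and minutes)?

the first, by 15 minutes

Flight 1 in UTC: 14:37 − 4:00 = 10:37 on Jul 15.
+5 hours 6 minutes → arrive 15:43 UTC on Jul 15.
Flight 2 in UTC: 20:03 − 13:00 = 07:03 on Jul 15.
+8 hours 55 minutes → arrive 15:58 UTC on Jul 15.
Flight 1 lands earlier by 15 minutes.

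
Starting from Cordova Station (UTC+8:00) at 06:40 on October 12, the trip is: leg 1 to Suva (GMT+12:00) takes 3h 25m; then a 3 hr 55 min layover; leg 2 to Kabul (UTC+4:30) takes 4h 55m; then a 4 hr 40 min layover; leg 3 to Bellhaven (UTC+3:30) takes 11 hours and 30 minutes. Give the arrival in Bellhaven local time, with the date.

Convert departure to UTC: 06:40 − 8:00 = 22:40 UTC on Oct 11.
Add 3 hours and 25 minutes leg 1 → 02:05 UTC (Oct 12).
Add 3 hours 55 minutes layover in Suva → 06:00 UTC.
Add 4 hours and 55 minutes leg 2 → 10:55 UTC.
Add 4 hours and 40 minutes layover in Kabul → 15:35 UTC.
Add 11 hours 30 minutes leg 3 → 03:05 UTC (Oct 13).
Bellhaven is UTC+3:30, so local arrival = 03:05 + 3:30 = 06:35 on Oct 13.

06:35 on October 13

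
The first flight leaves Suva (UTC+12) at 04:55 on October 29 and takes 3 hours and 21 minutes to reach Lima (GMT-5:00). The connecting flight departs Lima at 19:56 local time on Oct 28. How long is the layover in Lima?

4 hours 40 minutes

Convert departure to UTC: 04:55 − 12:00 = 16:55 UTC on Oct 28.
Add 3 hours 21 minutes flight time → 20:16 UTC.
Lima is UTC−5:00, so local arrival = 20:16 − 5:00 = 15:16 on Oct 28.
Layover = 19:56 − 15:16 = 4 hours 40 minutes.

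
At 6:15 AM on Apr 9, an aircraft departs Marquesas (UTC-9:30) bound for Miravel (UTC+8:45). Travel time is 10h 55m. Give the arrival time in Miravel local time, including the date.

11:25 AM on April 10

Miravel is 18:15 ahead of Marquesas.
After 10 hours 55 minutes it is 5:10 PM in Marquesas.
Shift by the zone difference: 5:10 PM + 18:15 = 11:25 AM on Apr 10 in Miravel.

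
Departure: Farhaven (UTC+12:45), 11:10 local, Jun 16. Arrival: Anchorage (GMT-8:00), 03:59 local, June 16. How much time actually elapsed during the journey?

13 hours 34 minutes

Departure in UTC: 11:10 − 12:45 = 22:25 on Jun 15.
Arrival in UTC: 03:59 + 8:00 = 11:59 on Jun 16.
Elapsed = 11:59 − 22:25 (+1 day) = 13 hours 34 minutes.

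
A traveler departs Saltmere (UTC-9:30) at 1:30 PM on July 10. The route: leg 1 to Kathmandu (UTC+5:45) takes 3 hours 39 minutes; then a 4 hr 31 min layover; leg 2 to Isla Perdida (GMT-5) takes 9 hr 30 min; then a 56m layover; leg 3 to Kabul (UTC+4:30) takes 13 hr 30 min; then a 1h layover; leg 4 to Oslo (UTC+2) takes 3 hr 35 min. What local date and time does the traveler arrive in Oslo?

1:41 PM on Jul 12

Convert departure to UTC: 1:30 PM + 9:30 = 11:00 PM UTC on Jul 10.
Add 3 hours 39 minutes leg 1 → 2:39 AM UTC (Jul 11).
Add 4 hours and 31 minutes layover in Kathmandu → 7:10 AM UTC.
Add 9 hours 30 minutes leg 2 → 4:40 PM UTC.
Add 56 minutes layover in Isla Perdida → 5:36 PM UTC.
Add 13 hours and 30 minutes leg 3 → 7:06 AM UTC (Jul 12).
Add 1 hour layover in Kabul → 8:06 AM UTC.
Add 3 hours 35 minutes leg 4 → 11:41 AM UTC.
Oslo is UTC+2:00, so local arrival = 11:41 AM + 2:00 = 1:41 PM on Jul 12.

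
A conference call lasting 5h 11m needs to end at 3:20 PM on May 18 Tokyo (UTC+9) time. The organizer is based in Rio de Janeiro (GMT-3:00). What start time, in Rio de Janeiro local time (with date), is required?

Target end time in UTC: 3:20 PM − 9:00 = 6:20 AM on May 18.
Subtract 5 hours 11 minutes → start 1:09 AM UTC on May 18.
Rio de Janeiro is UTC−3:00: 1:09 AM − 3:00 = 10:09 PM on May 17.

10:09 PM on May 17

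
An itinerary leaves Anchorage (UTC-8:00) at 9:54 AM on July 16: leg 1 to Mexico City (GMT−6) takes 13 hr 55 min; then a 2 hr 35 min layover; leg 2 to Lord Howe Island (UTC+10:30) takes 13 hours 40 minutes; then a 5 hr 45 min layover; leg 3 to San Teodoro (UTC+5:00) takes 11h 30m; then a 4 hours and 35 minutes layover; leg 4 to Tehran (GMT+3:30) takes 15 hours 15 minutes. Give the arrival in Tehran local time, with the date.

4:39 PM on Jul 19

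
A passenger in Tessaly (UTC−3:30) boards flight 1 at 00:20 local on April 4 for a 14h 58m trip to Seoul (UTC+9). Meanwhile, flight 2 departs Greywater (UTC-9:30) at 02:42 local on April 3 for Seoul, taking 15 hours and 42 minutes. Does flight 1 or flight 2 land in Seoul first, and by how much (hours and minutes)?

Flight 1 in UTC: 00:20 + 3:30 = 03:50 on Apr 4.
+14 hours 58 minutes → arrive 18:48 UTC on Apr 4.
Flight 2 in UTC: 02:42 + 9:30 = 12:12 on Apr 3.
+15 hours 42 minutes → arrive 03:54 UTC on Apr 4.
Flight 2 lands earlier by 14 hours 54 minutes.

the second, by 14 hours 54 minutes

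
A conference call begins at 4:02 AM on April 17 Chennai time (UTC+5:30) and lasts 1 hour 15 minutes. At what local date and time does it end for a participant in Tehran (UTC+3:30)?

Convert start to UTC: 4:02 AM − 5:30 = 10:32 PM UTC on Apr 16.
Add 1 hour 15 minutes duration → 11:47 PM UTC.
Tehran is UTC+3:30, so local end time = 11:47 PM + 3:30 = 3:17 AM on Apr 17.

3:17 AM on Apr 17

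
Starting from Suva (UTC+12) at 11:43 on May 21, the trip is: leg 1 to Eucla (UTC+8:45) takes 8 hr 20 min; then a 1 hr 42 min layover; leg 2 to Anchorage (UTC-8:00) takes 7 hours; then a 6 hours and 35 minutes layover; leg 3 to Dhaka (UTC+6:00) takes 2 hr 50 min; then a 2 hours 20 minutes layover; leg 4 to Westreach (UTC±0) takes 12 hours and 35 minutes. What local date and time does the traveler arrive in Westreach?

17:05 on May 22

Convert departure to UTC: 11:43 − 12:00 = 23:43 UTC on May 20.
Add 8 hours and 20 minutes leg 1 → 08:03 UTC (May 21).
Add 1 hour and 42 minutes layover in Eucla → 09:45 UTC.
Add 7 hours leg 2 → 16:45 UTC.
Add 6 hours and 35 minutes layover in Anchorage → 23:20 UTC.
Add 2 hours and 50 minutes leg 3 → 02:10 UTC (May 22).
Add 2 hours and 20 minutes layover in Dhaka → 04:30 UTC.
Add 12 hours and 35 minutes leg 4 → 17:05 UTC.
Westreach is UTC+0, so local arrival is the same: 17:05 on May 22.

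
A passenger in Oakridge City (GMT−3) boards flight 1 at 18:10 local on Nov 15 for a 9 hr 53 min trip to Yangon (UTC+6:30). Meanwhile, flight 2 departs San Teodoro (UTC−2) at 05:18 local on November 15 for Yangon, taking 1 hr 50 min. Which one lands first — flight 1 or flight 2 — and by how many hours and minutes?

the second, by 21 hours 55 minutes

Flight 1 in UTC: 18:10 + 3:00 = 21:10 on Nov 15.
+9 hours and 53 minutes → arrive 07:03 UTC on Nov 16.
Flight 2 in UTC: 05:18 + 2:00 = 07:18 on Nov 15.
+1 hour 50 minutes → arrive 09:08 UTC on Nov 15.
Flight 2 lands earlier by 21 hours 55 minutes.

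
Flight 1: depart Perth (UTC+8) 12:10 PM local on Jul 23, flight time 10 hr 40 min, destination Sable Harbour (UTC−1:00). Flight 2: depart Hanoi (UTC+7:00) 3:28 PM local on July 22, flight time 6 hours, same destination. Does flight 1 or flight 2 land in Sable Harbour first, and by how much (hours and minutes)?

the second, by 24 hours 22 minutes

Flight 1 in UTC: 12:10 PM − 8:00 = 4:10 AM on Jul 23.
+10 hours 40 minutes → arrive 2:50 PM UTC on Jul 23.
Flight 2 in UTC: 3:28 PM − 7:00 = 8:28 AM on Jul 22.
+6 hours → arrive 2:28 PM UTC on Jul 22.
Flight 2 lands earlier by 24 hours 22 minutes.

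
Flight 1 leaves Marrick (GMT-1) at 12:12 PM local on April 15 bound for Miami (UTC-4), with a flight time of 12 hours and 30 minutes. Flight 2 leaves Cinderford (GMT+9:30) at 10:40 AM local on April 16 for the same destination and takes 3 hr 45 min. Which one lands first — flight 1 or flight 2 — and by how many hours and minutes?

Flight 1 in UTC: 12:12 PM + 1:00 = 1:12 PM on Apr 15.
+12 hours and 30 minutes → arrive 1:42 AM UTC on Apr 16.
Flight 2 in UTC: 10:40 AM − 9:30 = 1:10 AM on Apr 16.
+3 hours 45 minutes → arrive 4:55 AM UTC on Apr 16.
Flight 1 lands earlier by 3 hours 13 minutes.

the first, by 3 hours 13 minutes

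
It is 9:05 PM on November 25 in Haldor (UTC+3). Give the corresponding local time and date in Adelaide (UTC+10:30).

4:35 AM on November 26

In UTC: 9:05 PM − 3:00 = 6:05 PM on Nov 25.
Adelaide is UTC+10:30: 6:05 PM + 10:30 = 4:35 AM on Nov 26.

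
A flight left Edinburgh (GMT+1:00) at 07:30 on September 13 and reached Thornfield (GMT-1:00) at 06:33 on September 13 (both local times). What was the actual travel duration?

Departure in UTC: 07:30 − 1:00 = 06:30 on Sep 13.
Arrival in UTC: 06:33 + 1:00 = 07:33 on Sep 13.
Elapsed = 07:33 − 06:30 = 1 hour 3 minutes.

1 hour 3 minutes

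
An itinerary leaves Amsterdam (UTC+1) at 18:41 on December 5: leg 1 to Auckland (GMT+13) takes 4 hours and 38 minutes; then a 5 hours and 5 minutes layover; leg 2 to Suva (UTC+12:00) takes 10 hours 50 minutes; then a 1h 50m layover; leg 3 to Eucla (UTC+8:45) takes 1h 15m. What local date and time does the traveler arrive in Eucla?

Convert departure to UTC: 18:41 − 1:00 = 17:41 UTC on Dec 5.
Add 4 hours 38 minutes leg 1 → 22:19 UTC.
Add 5 hours and 5 minutes layover in Auckland → 03:24 UTC (Dec 6).
Add 10 hours 50 minutes leg 2 → 14:14 UTC.
Add 1 hour and 50 minutes layover in Suva → 16:04 UTC.
Add 1 hour 15 minutes leg 3 → 17:19 UTC.
Eucla is UTC+8:45, so local arrival = 17:19 + 8:45 = 02:04 on Dec 7.

02:04 on Dec 7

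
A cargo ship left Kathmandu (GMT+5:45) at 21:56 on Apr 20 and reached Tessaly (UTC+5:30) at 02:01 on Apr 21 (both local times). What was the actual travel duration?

Departure in UTC: 21:56 − 5:45 = 16:11 on Apr 20.
Arrival in UTC: 02:01 − 5:30 = 20:31 on Apr 20.
Elapsed = 20:31 − 16:11 = 4 hours 20 minutes.

4 hours 20 minutes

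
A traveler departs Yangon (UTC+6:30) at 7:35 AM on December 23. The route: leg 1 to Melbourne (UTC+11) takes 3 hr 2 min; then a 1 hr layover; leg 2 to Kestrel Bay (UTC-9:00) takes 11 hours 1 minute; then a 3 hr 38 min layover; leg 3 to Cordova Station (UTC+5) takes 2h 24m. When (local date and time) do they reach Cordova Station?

3:10 AM on Dec 24

Convert departure to UTC: 7:35 AM − 6:30 = 1:05 AM UTC on Dec 23.
Add 3 hours and 2 minutes leg 1 → 4:07 AM UTC.
Add 1 hour layover in Melbourne → 5:07 AM UTC.
Add 11 hours and 1 minute leg 2 → 4:08 PM UTC.
Add 3 hours 38 minutes layover in Kestrel Bay → 7:46 PM UTC.
Add 2 hours 24 minutes leg 3 → 10:10 PM UTC.
Cordova Station is UTC+5:00, so local arrival = 10:10 PM + 5:00 = 3:10 AM on Dec 24.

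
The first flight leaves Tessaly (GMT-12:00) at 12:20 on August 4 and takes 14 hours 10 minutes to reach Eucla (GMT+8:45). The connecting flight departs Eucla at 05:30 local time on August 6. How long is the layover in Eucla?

Convert departure to UTC: 12:20 + 12:00 = 00:20 UTC on Aug 5.
Add 14 hours 10 minutes flight time → 14:30 UTC.
Eucla is UTC+8:45, so local arrival = 14:30 + 8:45 = 23:15 on Aug 5.
Layover = 05:30 − 23:15 (+1 day) = 6 hours 15 minutes.

6 hours 15 minutes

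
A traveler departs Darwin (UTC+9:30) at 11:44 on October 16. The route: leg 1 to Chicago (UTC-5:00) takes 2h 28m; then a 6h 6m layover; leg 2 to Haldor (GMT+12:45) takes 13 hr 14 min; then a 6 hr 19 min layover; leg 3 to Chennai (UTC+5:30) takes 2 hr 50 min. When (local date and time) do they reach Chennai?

Convert departure to UTC: 11:44 − 9:30 = 02:14 UTC on Oct 16.
Add 2 hours 28 minutes leg 1 → 04:42 UTC.
Add 6 hours and 6 minutes layover in Chicago → 10:48 UTC.
Add 13 hours 14 minutes leg 2 → 00:02 UTC (Oct 17).
Add 6 hours 19 minutes layover in Haldor → 06:21 UTC.
Add 2 hours 50 minutes leg 3 → 09:11 UTC.
Chennai is UTC+5:30, so local arrival = 09:11 + 5:30 = 14:41 on Oct 17.

14:41 on October 17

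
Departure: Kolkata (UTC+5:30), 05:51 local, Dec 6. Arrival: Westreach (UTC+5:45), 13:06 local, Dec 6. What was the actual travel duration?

7 hours

Departure in UTC: 05:51 − 5:30 = 00:21 on Dec 6.
Arrival in UTC: 13:06 − 5:45 = 07:21 on Dec 6.
Elapsed = 07:21 − 00:21 = 7 hours.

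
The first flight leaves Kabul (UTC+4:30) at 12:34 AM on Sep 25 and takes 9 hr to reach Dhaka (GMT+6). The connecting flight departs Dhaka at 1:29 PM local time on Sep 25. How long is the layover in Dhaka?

2 hours 25 minutes

Convert departure to UTC: 12:34 AM − 4:30 = 8:04 PM UTC on Sep 24.
Add 9 hours flight time → 5:04 AM UTC (Sep 25).
Dhaka is UTC+6:00, so local arrival = 5:04 AM + 6:00 = 11:04 AM on Sep 25.
Layover = 1:29 PM − 11:04 AM = 2 hours 25 minutes.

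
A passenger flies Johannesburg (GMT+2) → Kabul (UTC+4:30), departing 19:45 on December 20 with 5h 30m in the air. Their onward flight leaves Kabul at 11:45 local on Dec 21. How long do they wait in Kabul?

8 hours

Convert departure to UTC: 19:45 − 2:00 = 17:45 UTC on Dec 20.
Add 5 hours 30 minutes flight time → 23:15 UTC.
Kabul is UTC+4:30, so local arrival = 23:15 + 4:30 = 03:45 on Dec 21.
Layover = 11:45 − 03:45 = 8 hours.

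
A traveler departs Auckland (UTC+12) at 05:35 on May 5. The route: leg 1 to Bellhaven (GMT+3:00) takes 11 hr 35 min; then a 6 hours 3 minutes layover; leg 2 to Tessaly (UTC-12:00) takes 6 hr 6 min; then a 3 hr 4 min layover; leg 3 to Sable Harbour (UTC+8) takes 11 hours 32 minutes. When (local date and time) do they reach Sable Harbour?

15:55 on May 6

Convert departure to UTC: 05:35 − 12:00 = 17:35 UTC on May 4.
Add 11 hours and 35 minutes leg 1 → 05:10 UTC (May 5).
Add 6 hours 3 minutes layover in Bellhaven → 11:13 UTC.
Add 6 hours 6 minutes leg 2 → 17:19 UTC.
Add 3 hours and 4 minutes layover in Tessaly → 20:23 UTC.
Add 11 hours 32 minutes leg 3 → 07:55 UTC (May 6).
Sable Harbour is UTC+8:00, so local arrival = 07:55 + 8:00 = 15:55 on May 6.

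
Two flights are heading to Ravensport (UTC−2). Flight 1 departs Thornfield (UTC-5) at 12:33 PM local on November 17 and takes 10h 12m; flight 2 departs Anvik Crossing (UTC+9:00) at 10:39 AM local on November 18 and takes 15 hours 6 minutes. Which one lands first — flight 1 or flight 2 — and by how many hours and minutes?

the first, by 13 hours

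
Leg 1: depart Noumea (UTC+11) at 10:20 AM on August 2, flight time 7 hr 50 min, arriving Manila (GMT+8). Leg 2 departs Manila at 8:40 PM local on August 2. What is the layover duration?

5 hours 30 minutes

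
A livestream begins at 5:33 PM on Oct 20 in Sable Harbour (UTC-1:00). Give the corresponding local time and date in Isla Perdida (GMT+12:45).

7:18 AM on Oct 21

In UTC: 5:33 PM + 1:00 = 6:33 PM on Oct 20.
Isla Perdida is UTC+12:45: 6:33 PM + 12:45 = 7:18 AM on Oct 21.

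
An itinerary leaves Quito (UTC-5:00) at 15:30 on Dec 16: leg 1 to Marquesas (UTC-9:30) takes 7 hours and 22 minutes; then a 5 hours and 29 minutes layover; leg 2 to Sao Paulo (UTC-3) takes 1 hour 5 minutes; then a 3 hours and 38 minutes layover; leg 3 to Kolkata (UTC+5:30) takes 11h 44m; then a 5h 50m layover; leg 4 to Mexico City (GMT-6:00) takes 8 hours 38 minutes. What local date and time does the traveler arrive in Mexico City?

Convert departure to UTC: 15:30 + 5:00 = 20:30 UTC on Dec 16.
Add 7 hours 22 minutes leg 1 → 03:52 UTC (Dec 17).
Add 5 hours 29 minutes layover in Marquesas → 09:21 UTC.
Add 1 hour 5 minutes leg 2 → 10:26 UTC.
Add 3 hours and 38 minutes layover in Sao Paulo → 14:04 UTC.
Add 11 hours 44 minutes leg 3 → 01:48 UTC (Dec 18).
Add 5 hours 50 minutes layover in Kolkata → 07:38 UTC.
Add 8 hours 38 minutes leg 4 → 16:16 UTC.
Mexico City is UTC−6:00, so local arrival = 16:16 − 6:00 = 10:16 on Dec 18.

10:16 on December 18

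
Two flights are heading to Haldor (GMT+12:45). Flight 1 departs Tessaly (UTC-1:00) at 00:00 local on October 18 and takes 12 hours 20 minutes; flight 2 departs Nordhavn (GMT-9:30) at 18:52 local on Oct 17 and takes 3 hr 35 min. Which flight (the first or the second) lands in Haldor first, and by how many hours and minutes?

the second, by 5 hours 23 minutes

Flight 1 in UTC: 00:00 + 1:00 = 01:00 on Oct 18.
+12 hours and 20 minutes → arrive 13:20 UTC on Oct 18.
Flight 2 in UTC: 18:52 + 9:30 = 04:22 on Oct 18.
+3 hours and 35 minutes → arrive 07:57 UTC on Oct 18.
Flight 2 lands earlier by 5 hours 23 minutes.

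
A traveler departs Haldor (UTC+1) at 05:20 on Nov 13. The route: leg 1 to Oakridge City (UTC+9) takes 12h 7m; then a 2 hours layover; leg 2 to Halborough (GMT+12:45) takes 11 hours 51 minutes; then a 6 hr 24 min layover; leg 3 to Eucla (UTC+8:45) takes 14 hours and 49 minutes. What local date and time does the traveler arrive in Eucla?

12:16 on November 15

Convert departure to UTC: 05:20 − 1:00 = 04:20 UTC on Nov 13.
Add 12 hours 7 minutes leg 1 → 16:27 UTC.
Add 2 hours layover in Oakridge City → 18:27 UTC.
Add 11 hours 51 minutes leg 2 → 06:18 UTC (Nov 14).
Add 6 hours 24 minutes layover in Halborough → 12:42 UTC.
Add 14 hours 49 minutes leg 3 → 03:31 UTC (Nov 15).
Eucla is UTC+8:45, so local arrival = 03:31 + 8:45 = 12:16 on Nov 15.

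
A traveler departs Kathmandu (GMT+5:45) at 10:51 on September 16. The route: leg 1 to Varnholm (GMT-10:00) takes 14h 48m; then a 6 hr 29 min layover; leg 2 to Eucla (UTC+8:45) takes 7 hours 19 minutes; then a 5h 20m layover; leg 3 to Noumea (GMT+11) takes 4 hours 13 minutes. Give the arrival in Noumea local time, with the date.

Convert departure to UTC: 10:51 − 5:45 = 05:06 UTC on Sep 16.
Add 14 hours and 48 minutes leg 1 → 19:54 UTC.
Add 6 hours and 29 minutes layover in Varnholm → 02:23 UTC (Sep 17).
Add 7 hours and 19 minutes leg 2 → 09:42 UTC.
Add 5 hours 20 minutes layover in Eucla → 15:02 UTC.
Add 4 hours 13 minutes leg 3 → 19:15 UTC.
Noumea is UTC+11:00, so local arrival = 19:15 + 11:00 = 06:15 on Sep 18.

06:15 on September 18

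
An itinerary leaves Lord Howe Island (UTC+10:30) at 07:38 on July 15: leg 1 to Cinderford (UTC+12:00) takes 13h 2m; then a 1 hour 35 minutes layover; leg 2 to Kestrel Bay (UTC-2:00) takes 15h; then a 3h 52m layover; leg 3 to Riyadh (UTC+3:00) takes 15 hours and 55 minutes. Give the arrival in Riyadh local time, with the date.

01:32 on Jul 17

Convert departure to UTC: 07:38 − 10:30 = 21:08 UTC on Jul 14.
Add 13 hours and 2 minutes leg 1 → 10:10 UTC (Jul 15).
Add 1 hour 35 minutes layover in Cinderford → 11:45 UTC.
Add 15 hours leg 2 → 02:45 UTC (Jul 16).
Add 3 hours and 52 minutes layover in Kestrel Bay → 06:37 UTC.
Add 15 hours and 55 minutes leg 3 → 22:32 UTC.
Riyadh is UTC+3:00, so local arrival = 22:32 + 3:00 = 01:32 on Jul 17.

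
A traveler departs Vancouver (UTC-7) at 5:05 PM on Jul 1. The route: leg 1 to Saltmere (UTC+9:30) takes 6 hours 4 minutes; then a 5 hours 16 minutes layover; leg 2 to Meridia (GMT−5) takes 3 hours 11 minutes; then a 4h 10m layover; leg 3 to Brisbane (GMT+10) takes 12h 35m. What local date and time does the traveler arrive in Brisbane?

Convert departure to UTC: 5:05 PM + 7:00 = 12:05 AM UTC on Jul 2.
Add 6 hours and 4 minutes leg 1 → 6:09 AM UTC.
Add 5 hours 16 minutes layover in Saltmere → 11:25 AM UTC.
Add 3 hours and 11 minutes leg 2 → 2:36 PM UTC.
Add 4 hours and 10 minutes layover in Meridia → 6:46 PM UTC.
Add 12 hours 35 minutes leg 3 → 7:21 AM UTC (Jul 3).
Brisbane is UTC+10:00, so local arrival = 7:21 AM + 10:00 = 5:21 PM on Jul 3.

5:21 PM on July 3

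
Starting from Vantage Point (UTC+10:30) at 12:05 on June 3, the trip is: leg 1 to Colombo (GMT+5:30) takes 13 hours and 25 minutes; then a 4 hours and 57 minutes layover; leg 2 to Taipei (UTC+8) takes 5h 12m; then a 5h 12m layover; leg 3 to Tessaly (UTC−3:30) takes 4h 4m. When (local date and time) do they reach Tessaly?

Convert departure to UTC: 12:05 − 10:30 = 01:35 UTC on Jun 3.
Add 13 hours 25 minutes leg 1 → 15:00 UTC.
Add 4 hours and 57 minutes layover in Colombo → 19:57 UTC.
Add 5 hours 12 minutes leg 2 → 01:09 UTC (Jun 4).
Add 5 hours 12 minutes layover in Taipei → 06:21 UTC.
Add 4 hours 4 minutes leg 3 → 10:25 UTC.
Tessaly is UTC−3:30, so local arrival = 10:25 − 3:30 = 06:55 on Jun 4.

06:55 on Jun 4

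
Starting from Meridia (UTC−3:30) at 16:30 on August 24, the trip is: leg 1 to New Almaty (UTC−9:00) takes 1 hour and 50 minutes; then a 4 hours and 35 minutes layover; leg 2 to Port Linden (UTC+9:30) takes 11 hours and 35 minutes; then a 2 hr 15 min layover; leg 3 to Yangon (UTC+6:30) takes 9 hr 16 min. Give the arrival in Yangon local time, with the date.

Convert departure to UTC: 16:30 + 3:30 = 20:00 UTC on Aug 24.
Add 1 hour 50 minutes leg 1 → 21:50 UTC.
Add 4 hours and 35 minutes layover in New Almaty → 02:25 UTC (Aug 25).
Add 11 hours and 35 minutes leg 2 → 14:00 UTC.
Add 2 hours 15 minutes layover in Port Linden → 16:15 UTC.
Add 9 hours 16 minutes leg 3 → 01:31 UTC (Aug 26).
Yangon is UTC+6:30, so local arrival = 01:31 + 6:30 = 08:01 on Aug 26.

08:01 on Aug 26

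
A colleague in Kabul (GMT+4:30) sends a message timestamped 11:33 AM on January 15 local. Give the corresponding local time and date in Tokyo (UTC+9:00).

In UTC: 11:33 AM − 4:30 = 7:03 AM on Jan 15.
Tokyo is UTC+9:00: 7:03 AM + 9:00 = 4:03 PM on Jan 15.

4:03 PM on January 15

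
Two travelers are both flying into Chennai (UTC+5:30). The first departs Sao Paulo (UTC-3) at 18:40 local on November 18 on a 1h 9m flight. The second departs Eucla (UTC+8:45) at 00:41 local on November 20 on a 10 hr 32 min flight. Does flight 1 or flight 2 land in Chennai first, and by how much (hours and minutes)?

the first, by 27 hours 39 minutes

Flight 1 in UTC: 18:40 + 3:00 = 21:40 on Nov 18.
+1 hour and 9 minutes → arrive 22:49 UTC on Nov 18.
Flight 2 in UTC: 00:41 − 8:45 = 15:56 on Nov 19.
+10 hours and 32 minutes → arrive 02:28 UTC on Nov 20.
Flight 1 lands earlier by 27 hours 39 minutes.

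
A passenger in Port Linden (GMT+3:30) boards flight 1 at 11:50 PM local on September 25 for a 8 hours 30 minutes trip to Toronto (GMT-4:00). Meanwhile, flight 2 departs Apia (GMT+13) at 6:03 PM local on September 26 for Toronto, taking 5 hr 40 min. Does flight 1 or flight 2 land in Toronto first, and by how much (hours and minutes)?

Flight 1 in UTC: 11:50 PM − 3:30 = 8:20 PM on Sep 25.
+8 hours and 30 minutes → arrive 4:50 AM UTC on Sep 26.
Flight 2 in UTC: 6:03 PM − 13:00 = 5:03 AM on Sep 26.
+5 hours 40 minutes → arrive 10:43 AM UTC on Sep 26.
Flight 1 lands earlier by 5 hours 53 minutes.

the first, by 5 hours 53 minutes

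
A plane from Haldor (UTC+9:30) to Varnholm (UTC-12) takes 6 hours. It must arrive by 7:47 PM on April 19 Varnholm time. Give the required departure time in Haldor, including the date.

11:17 AM on April 20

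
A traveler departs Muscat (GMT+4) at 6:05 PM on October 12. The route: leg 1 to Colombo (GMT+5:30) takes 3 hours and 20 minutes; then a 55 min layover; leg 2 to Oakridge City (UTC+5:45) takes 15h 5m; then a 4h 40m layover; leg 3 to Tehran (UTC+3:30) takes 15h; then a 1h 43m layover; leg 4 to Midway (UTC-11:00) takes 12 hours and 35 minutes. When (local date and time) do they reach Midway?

8:23 AM on October 14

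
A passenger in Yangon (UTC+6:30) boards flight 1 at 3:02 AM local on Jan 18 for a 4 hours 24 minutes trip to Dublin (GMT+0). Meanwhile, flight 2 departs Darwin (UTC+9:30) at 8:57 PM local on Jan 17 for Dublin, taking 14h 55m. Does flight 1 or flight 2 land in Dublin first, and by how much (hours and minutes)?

the first, by 1 hour 26 minutes

Flight 1 in UTC: 3:02 AM − 6:30 = 8:32 PM on Jan 17.
+4 hours 24 minutes → arrive 12:56 AM UTC on Jan 18.
Flight 2 in UTC: 8:57 PM − 9:30 = 11:27 AM on Jan 17.
+14 hours 55 minutes → arrive 2:22 AM UTC on Jan 18.
Flight 1 lands earlier by 1 hour 26 minutes.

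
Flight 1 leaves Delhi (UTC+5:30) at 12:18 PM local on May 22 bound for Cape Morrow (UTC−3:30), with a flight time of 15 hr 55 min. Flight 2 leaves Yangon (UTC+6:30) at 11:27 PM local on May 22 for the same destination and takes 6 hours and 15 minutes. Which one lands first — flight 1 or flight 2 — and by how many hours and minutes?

the first, by 29 minutes

Flight 1 in UTC: 12:18 PM − 5:30 = 6:48 AM on May 22.
+15 hours 55 minutes → arrive 10:43 PM UTC on May 22.
Flight 2 in UTC: 11:27 PM − 6:30 = 4:57 PM on May 22.
+6 hours 15 minutes → arrive 11:12 PM UTC on May 22.
Flight 1 lands earlier by 29 minutes.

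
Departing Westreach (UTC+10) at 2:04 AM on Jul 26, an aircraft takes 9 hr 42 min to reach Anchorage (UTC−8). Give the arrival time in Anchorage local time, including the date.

Convert departure to UTC: 2:04 AM − 10:00 = 4:04 PM UTC on Jul 25.
Add 9 hours 42 minutes travel time → 1:46 AM UTC (Jul 26).
Anchorage is UTC−8:00, so local arrival = 1:46 AM − 8:00 = 5:46 PM on Jul 25.

5:46 PM on July 25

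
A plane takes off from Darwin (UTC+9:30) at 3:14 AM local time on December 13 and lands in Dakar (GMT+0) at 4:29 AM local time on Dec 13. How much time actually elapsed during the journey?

Departure in UTC: 3:14 AM − 9:30 = 5:44 PM on Dec 12.
Arrival is already UTC: 4:29 AM on Dec 13.
Elapsed = 4:29 AM − 5:44 PM (+1 day) = 10 hours 45 minutes.

10 hours 45 minutes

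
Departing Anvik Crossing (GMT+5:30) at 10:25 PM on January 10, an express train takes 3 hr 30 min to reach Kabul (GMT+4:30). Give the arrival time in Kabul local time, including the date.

Convert departure to UTC: 10:25 PM − 5:30 = 4:55 PM UTC on Jan 10.
Add 3 hours and 30 minutes travel time → 8:25 PM UTC.
Kabul is UTC+4:30, so local arrival = 8:25 PM + 4:30 = 12:55 AM on Jan 11.

12:55 AM on Jan 11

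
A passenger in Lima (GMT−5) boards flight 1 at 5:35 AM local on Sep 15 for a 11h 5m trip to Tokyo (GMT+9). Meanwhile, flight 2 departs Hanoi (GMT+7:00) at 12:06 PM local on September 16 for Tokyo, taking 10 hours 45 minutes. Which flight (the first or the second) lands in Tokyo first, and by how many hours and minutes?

the first, by 18 hours 11 minutes

Flight 1 in UTC: 5:35 AM + 5:00 = 10:35 AM on Sep 15.
+11 hours and 5 minutes → arrive 9:40 PM UTC on Sep 15.
Flight 2 in UTC: 12:06 PM − 7:00 = 5:06 AM on Sep 16.
+10 hours 45 minutes → arrive 3:51 PM UTC on Sep 16.
Flight 1 lands earlier by 18 hours 11 minutes.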